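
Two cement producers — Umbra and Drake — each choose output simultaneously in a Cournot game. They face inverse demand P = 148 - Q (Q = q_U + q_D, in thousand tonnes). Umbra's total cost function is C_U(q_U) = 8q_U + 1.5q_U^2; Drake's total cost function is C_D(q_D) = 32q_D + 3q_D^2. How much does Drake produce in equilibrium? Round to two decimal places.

Umbra's profit: π_U = (148 - Q)q_U - (8q_U + (3/2)q_U²). Setting ∂π_U/∂q_U = 0: 140 - 5q_U - (q_D) = 0.
Drake's profit: π_D = (148 - Q)q_D - (32q_D + 3q_D²). Setting ∂π_D/∂q_D = 0: 116 - 8q_D - (q_U) = 0.
So q_U = (140 - q_D)/5 and q_D = (116 - q_U)/8.
Substituting one into the other gives q_U = 1004/39 and q_D = 440/39.

11.28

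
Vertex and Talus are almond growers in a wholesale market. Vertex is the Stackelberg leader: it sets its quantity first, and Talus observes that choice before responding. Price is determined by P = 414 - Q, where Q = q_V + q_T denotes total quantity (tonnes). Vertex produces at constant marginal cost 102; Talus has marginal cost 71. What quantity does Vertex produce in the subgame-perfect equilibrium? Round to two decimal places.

The follower Talus best-responds to any q_V: π_T = (414 - Q)q_T - 71q_T.
Setting the follower's marginal profit to zero, 343 - q_V - 2q_T = 0, i.e. q_T = (343 - q_V)/2.
Vertex substitutes q_T(q_V) into its own profit: π_V = q_V(414 - q_V - (343 - q_V)/2) - 102q_V = (485/2 - (1/2)q_V)q_V - 102q_V.
Leader FOC: 281/2 - q_V = 0, so q_V = 281/2.
Then q_T = (343 - 281/2)/2 = 405/4.

140.50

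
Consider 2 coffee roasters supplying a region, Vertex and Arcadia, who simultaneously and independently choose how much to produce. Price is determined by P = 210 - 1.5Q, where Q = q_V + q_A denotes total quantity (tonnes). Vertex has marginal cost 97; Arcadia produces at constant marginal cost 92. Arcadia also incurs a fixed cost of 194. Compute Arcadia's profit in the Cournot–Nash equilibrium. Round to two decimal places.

926.67

Vertex's profit: π_V = (210 - 1.5Q)q_V - (97q_V). Setting ∂π_V/∂q_V = 0: 113 - 3q_V - (3/2)(q_A) = 0.
Arcadia's first-order condition: 118 - 3q_A - (3/2)(q_V) = 0.
So q_V = (113 - (3/2)q_A)/3 and q_A = (118 - (3/2)q_V)/3.
Solving the pair: q_V = 24, q_A = 82/3.
Price P = 210 - (3/2)·(154/3) = 133.
Arcadia's profit: (133 - 92)·(82/3) - 194 = 926.6667.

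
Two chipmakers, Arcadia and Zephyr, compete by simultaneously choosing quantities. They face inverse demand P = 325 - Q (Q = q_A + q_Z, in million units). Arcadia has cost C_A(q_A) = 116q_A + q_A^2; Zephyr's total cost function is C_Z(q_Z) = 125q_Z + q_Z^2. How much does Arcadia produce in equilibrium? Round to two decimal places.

Arcadia's profit: π_A = (325 - Q)q_A - (116q_A + q_A²). Setting ∂π_A/∂q_A = 0: 209 - 4q_A - (q_Z) = 0.
Zephyr's first-order condition: 200 - 4q_Z - (q_A) = 0.
Best responses: q_A = (209 - q_Z)/4, q_Z = (200 - q_A)/4.
Substituting one into the other gives q_A = 212/5 and q_Z = 197/5.

42.40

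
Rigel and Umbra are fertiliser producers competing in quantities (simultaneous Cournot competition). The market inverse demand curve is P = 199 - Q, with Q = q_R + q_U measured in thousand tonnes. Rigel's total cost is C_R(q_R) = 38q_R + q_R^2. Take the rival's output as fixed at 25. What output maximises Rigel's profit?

With the rival's output fixed at 25, Rigel's profit is π_R = (199 - 25 - q_R)q_R - (38q_R + q_R²) = (174 - q_R)q_R - (38q_R + q_R²).
∂π_R/∂q_R = 136 - 4q_R = 0, so q_R = 34.

34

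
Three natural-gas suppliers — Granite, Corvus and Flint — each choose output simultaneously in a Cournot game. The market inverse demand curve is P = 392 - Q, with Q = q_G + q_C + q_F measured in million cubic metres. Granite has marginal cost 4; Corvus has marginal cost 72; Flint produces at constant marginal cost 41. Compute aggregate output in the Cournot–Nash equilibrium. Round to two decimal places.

264.75

Granite's profit: π_G = (392 - Q)q_G - (4q_G). Setting ∂π_G/∂q_G = 0: 388 - 2q_G - (q_C + q_F) = 0.
Corvus's first-order condition: 320 - 2q_C - (q_G + q_F) = 0.
Flint's first-order condition: 351 - 2q_F - (q_G + q_C) = 0.
Adding the 3 conditions: 1059 − 2Q − 2Q = 0, i.e. Q = 1059/4.
Back-substituting: q_G = (388 − 1059/4) = 493/4, q_C = (320 − 1059/4) = 221/4, q_F = (351 − 1059/4) = 345/4.
Total output Q = 493/4 + 221/4 + 345/4 = 1059/4.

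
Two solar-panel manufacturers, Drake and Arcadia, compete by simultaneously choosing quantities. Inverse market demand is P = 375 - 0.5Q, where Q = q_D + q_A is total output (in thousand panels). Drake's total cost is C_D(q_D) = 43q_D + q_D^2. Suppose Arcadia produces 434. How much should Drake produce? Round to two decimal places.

With the rival's output fixed at 434, Drake's profit is π_D = (375 - (1/2)·434 - (1/2)q_D)q_D - (43q_D + q_D²) = (158 - (1/2)q_D)q_D - (43q_D + q_D²).
∂π_D/∂q_D = 115 - 3q_D = 0, so q_D = 115/3.

38.33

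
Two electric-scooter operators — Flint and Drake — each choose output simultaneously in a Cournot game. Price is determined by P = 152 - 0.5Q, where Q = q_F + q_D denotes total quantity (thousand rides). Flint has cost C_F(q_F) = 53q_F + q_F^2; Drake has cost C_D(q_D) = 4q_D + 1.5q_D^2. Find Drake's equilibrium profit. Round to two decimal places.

2254.49

Flint's profit: π_F = (152 - 0.5Q)q_F - (53q_F + q_F²). Setting ∂π_F/∂q_F = 0: 99 - 3q_F - (1/2)(q_D) = 0.
Drake's profit: π_D = (152 - 0.5Q)q_D - (4q_D + (3/2)q_D²). Setting ∂π_D/∂q_D = 0: 148 - 4q_D - (1/2)(q_F) = 0.
Best responses: q_F = (99 - (1/2)q_D)/3, q_D = (148 - (1/2)q_F)/4.
Solving the pair: q_F = 1288/47, q_D = 1578/47.
Price P = 152 - (1/2)·60.9787 = 121.5106.
Drake's profit: 121.5106·(1578/47) - 4·(1578/47) - (3/2)(1578/47)² = 2254.4898.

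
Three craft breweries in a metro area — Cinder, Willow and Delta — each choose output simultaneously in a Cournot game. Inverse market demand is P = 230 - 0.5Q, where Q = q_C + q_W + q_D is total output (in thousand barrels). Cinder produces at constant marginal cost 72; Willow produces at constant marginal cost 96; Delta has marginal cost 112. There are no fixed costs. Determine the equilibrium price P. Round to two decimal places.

127.50

Cinder's profit: π_C = (230 - 0.5Q)q_C - (72q_C). Setting ∂π_C/∂q_C = 0: 158 - q_C - (1/2)(q_W + q_D) = 0.
Willow's profit: π_W = (230 - 0.5Q)q_W - (96q_W). Setting ∂π_W/∂q_W = 0: 134 - q_W - (1/2)(q_C + q_D) = 0.
Delta's profit: π_D = (230 - 0.5Q)q_D - (112q_D). Setting ∂π_D/∂q_D = 0: 118 - q_D - (1/2)(q_C + q_W) = 0.
Adding the 3 first-order conditions: 410 − 2Q = 0, so Q = 205.
Back-substituting: q_C = (158 − 205/2)/(1/2) = 111, q_W = (134 − 205/2)/(1/2) = 63, q_D = (118 − 205/2)/(1/2) = 31.
Total output Q = 205, so price P = 230 - (1/2)·205 = 255/2.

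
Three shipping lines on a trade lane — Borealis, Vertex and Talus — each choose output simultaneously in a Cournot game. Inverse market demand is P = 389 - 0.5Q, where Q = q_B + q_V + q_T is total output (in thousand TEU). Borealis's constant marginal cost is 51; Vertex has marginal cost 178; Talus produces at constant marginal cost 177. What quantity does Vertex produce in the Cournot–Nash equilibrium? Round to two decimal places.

Borealis's profit: π_B = (389 - 0.5Q)q_B - (51q_B). Setting ∂π_B/∂q_B = 0: 338 - q_B - (1/2)(q_V + q_T) = 0.
Vertex's profit: π_V = (389 - 0.5Q)q_V - (178q_V). Setting ∂π_V/∂q_V = 0: 211 - q_V - (1/2)(q_B + q_T) = 0.
Talus's profit: π_T = (389 - 0.5Q)q_T - (177q_T). Setting ∂π_T/∂q_T = 0: 212 - q_T - (1/2)(q_B + q_V) = 0.
Adding the 3 conditions: 761 − Q − Q = 0, i.e. Q = 761/2.
Back-substituting: q_B = (338 − 761/4)/(1/2) = 591/2, q_V = (211 − 761/4)/(1/2) = 83/2, q_T = (212 − 761/4)/(1/2) = 87/2.

41.50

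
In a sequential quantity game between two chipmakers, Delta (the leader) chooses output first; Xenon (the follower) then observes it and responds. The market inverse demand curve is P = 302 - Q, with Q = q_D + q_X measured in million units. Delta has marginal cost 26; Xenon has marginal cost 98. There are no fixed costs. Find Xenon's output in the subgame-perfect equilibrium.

Solve by backward induction. Given q_D, the follower Xenon maximises π_X = (302 - q_D - q_X)q_X - 98q_X.
Follower FOC: 204 - q_D - 2q_X = 0, so q_X(q_D) = (204 - q_D)/2.
The leader anticipates this reaction. Substituting into P = 302 - Q gives P = 200 - (1/2)q_D, so π_D = (200 - (1/2)q_D)q_D - 26q_D.
Maximising: ∂π_D/∂q_D = 174 - q_D = 0, giving q_D = 174.
Then q_X = (204 - 174)/2 = 15.

15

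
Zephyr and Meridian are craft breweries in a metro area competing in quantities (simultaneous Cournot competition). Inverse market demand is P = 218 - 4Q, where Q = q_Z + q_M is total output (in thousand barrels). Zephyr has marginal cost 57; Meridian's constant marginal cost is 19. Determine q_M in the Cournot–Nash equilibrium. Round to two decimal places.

Zephyr's profit: π_Z = (218 - 4Q)q_Z - (57q_Z). Setting ∂π_Z/∂q_Z = 0: 161 - 8q_Z - 4(q_M) = 0.
Meridian's profit: π_M = (218 - 4Q)q_M - (19q_M). Setting ∂π_M/∂q_M = 0: 199 - 8q_M - 4(q_Z) = 0.
So q_Z = (161 - 4q_M)/8 and q_M = (199 - 4q_Z)/8.
Substituting one into the other gives q_Z = 41/4 and q_M = 79/4.

19.75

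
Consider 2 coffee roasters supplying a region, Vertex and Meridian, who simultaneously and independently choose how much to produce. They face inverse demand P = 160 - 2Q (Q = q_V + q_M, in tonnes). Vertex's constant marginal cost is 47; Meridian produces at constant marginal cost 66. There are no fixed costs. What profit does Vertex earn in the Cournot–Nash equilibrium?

Vertex's profit: π_V = (160 - 2Q)q_V - (47q_V). Setting ∂π_V/∂q_V = 0: 113 - 4q_V - 2(q_M) = 0.
Meridian's first-order condition: 94 - 4q_M - 2(q_V) = 0.
Best responses: q_V = (113 - 2q_M)/4, q_M = (94 - 2q_V)/4.
Substituting one into the other gives q_V = 22 and q_M = 25/2.
Price P = 160 - 2·(69/2) = 91.
Vertex's profit: (91 - 47)·22 = 968.

968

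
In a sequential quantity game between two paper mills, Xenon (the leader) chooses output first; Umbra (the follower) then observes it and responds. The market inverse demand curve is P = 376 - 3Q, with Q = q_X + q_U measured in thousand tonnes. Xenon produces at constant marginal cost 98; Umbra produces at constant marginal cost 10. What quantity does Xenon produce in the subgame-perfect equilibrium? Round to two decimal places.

Solve by backward induction. Given q_X, the follower Umbra maximises π_U = (376 - 3q_X - 3q_U)q_U - 10q_U.
Setting the follower's marginal profit to zero, 366 - 3q_X - 6q_U = 0, i.e. q_U = (366 - 3q_X)/6.
The leader anticipates this reaction. Substituting into P = 376 - 3Q gives P = 193 - (3/2)q_X, so π_X = (193 - (3/2)q_X)q_X - 98q_X.
The leader's first-order condition 95 - 3q_X = 0 yields q_X = 95/3.
Then q_U = (366 - 3·(95/3))/6 = 271/6.

31.67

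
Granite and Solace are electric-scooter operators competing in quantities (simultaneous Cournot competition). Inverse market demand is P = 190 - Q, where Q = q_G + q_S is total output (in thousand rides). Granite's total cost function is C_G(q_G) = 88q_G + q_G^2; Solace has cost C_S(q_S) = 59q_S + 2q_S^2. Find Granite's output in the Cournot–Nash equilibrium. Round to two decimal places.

20.91

Granite's profit: π_G = (190 - Q)q_G - (88q_G + q_G²). Setting ∂π_G/∂q_G = 0: 102 - 4q_G - (q_S) = 0.
Solace's first-order condition: 131 - 6q_S - (q_G) = 0.
Best responses: q_G = (102 - q_S)/4, q_S = (131 - q_G)/6.
Solving the pair: q_G = 481/23, q_S = 422/23.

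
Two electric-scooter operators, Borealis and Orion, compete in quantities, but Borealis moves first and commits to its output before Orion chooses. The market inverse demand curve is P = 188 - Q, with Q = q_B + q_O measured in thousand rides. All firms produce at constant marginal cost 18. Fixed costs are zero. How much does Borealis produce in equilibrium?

The follower Orion best-responds to any q_B: π_O = (188 - Q)q_O - 18q_O.
Setting the follower's marginal profit to zero, 170 - q_B - 2q_O = 0, i.e. q_O = (170 - q_B)/2.
Borealis substitutes q_O(q_B) into its own profit: π_B = q_B(188 - q_B - (170 - q_B)/2) - 18q_B = (103 - (1/2)q_B)q_B - 18q_B.
The leader's first-order condition 85 - q_B = 0 yields q_B = 85.
Then q_O = (170 - 85)/2 = 85/2.

85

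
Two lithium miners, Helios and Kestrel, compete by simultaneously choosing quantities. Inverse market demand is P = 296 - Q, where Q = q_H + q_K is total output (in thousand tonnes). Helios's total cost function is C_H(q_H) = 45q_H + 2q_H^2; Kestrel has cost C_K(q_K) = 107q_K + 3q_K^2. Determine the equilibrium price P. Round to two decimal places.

238.51

Helios's profit: π_H = (296 - Q)q_H - (45q_H + 2q_H²). Setting ∂π_H/∂q_H = 0: 251 - 6q_H - (q_K) = 0.
Kestrel's first-order condition: 189 - 8q_K - (q_H) = 0.
So q_H = (251 - q_K)/6 and q_K = (189 - q_H)/8.
Substituting one into the other gives q_H = 1819/47 and q_K = 883/47.
Total output Q = 57.4894, so price P = 296 - 57.4894 = 238.5106.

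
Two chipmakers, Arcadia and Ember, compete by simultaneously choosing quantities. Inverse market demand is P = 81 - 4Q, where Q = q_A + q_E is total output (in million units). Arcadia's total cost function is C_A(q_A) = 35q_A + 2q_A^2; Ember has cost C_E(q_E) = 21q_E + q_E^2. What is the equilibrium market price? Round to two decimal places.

51.92

Arcadia's profit: π_A = (81 - 4Q)q_A - (35q_A + 2q_A²). Setting ∂π_A/∂q_A = 0: 46 - 12q_A - 4(q_E) = 0.
Ember's profit: π_E = (81 - 4Q)q_E - (21q_E + q_E²). Setting ∂π_E/∂q_E = 0: 60 - 10q_E - 4(q_A) = 0.
So q_A = (46 - 4q_E)/12 and q_E = (60 - 4q_A)/10.
Solving the pair: q_A = 55/26, q_E = 67/13.
Total output Q = 189/26, so price P = 81 - 4·(189/26) = 675/13.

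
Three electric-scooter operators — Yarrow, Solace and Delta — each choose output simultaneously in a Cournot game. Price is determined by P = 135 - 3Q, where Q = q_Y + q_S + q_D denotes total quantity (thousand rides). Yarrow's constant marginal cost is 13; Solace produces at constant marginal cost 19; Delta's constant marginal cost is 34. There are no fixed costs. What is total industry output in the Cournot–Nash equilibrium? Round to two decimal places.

28.25

Yarrow's profit: π_Y = (135 - 3Q)q_Y - (13q_Y). Setting ∂π_Y/∂q_Y = 0: 122 - 6q_Y - 3(q_S + q_D) = 0.
Solace's profit: π_S = (135 - 3Q)q_S - (19q_S). Setting ∂π_S/∂q_S = 0: 116 - 6q_S - 3(q_Y + q_D) = 0.
Delta's profit: π_D = (135 - 3Q)q_D - (34q_D). Setting ∂π_D/∂q_D = 0: 101 - 6q_D - 3(q_Y + q_S) = 0.
Summing all 3 equations gives 339 − 12Q = 0, hence Q = 113/4.
Back-substituting: q_Y = (122 − 339/4)/3 = 149/12, q_S = (116 − 339/4)/3 = 125/12, q_D = (101 − 339/4)/3 = 65/12.
Total output Q = 149/12 + 125/12 + 65/12 = 113/4.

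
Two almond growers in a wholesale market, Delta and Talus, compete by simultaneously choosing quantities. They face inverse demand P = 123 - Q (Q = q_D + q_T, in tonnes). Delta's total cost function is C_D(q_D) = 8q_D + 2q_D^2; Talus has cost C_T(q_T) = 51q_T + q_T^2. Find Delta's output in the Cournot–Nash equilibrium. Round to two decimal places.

Delta's profit: π_D = (123 - Q)q_D - (8q_D + 2q_D²). Setting ∂π_D/∂q_D = 0: 115 - 6q_D - (q_T) = 0.
Talus's profit: π_T = (123 - Q)q_T - (51q_T + q_T²). Setting ∂π_T/∂q_T = 0: 72 - 4q_T - (q_D) = 0.
Best responses: q_D = (115 - q_T)/6, q_T = (72 - q_D)/4.
Substituting one into the other gives q_D = 388/23 and q_T = 317/23.

16.87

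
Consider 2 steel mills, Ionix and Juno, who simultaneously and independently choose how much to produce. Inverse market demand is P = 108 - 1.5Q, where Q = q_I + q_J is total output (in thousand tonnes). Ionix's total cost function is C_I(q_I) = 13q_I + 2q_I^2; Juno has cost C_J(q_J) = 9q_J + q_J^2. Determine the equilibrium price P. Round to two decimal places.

67.83

Ionix's profit: π_I = (108 - 1.5Q)q_I - (13q_I + 2q_I²). Setting ∂π_I/∂q_I = 0: 95 - 7q_I - (3/2)(q_J) = 0.
Juno's profit: π_J = (108 - 1.5Q)q_J - (9q_J + q_J²). Setting ∂π_J/∂q_J = 0: 99 - 5q_J - (3/2)(q_I) = 0.
Rearranging gives the reaction functions q_I = (95 - (3/2)q_J)/7 and q_J = (99 - (3/2)q_I)/5.
Solving the pair: q_I = 1306/131, q_J = 16.8092.
Total output Q = 26.7786, so price P = 108 - (3/2)·26.7786 = 67.8321.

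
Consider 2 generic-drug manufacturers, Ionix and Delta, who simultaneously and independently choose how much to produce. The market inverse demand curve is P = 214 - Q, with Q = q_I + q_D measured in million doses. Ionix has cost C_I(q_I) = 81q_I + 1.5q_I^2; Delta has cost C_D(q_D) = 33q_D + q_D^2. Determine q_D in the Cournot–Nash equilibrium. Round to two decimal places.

40.63

Ionix's profit: π_I = (214 - Q)q_I - (81q_I + (3/2)q_I²). Setting ∂π_I/∂q_I = 0: 133 - 5q_I - (q_D) = 0.
Delta's profit: π_D = (214 - Q)q_D - (33q_D + q_D²). Setting ∂π_D/∂q_D = 0: 181 - 4q_D - (q_I) = 0.
Best responses: q_I = (133 - q_D)/5, q_D = (181 - q_I)/4.
Substituting one into the other gives q_I = 351/19 and q_D = 772/19.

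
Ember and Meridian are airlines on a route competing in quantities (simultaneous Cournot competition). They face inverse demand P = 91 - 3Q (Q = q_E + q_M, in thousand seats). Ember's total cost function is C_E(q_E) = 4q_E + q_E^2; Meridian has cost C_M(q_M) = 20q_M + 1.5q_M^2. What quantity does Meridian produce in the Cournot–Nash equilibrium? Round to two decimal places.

Ember's profit: π_E = (91 - 3Q)q_E - (4q_E + q_E²). Setting ∂π_E/∂q_E = 0: 87 - 8q_E - 3(q_M) = 0.
Meridian's profit: π_M = (91 - 3Q)q_M - (20q_M + (3/2)q_M²). Setting ∂π_M/∂q_M = 0: 71 - 9q_M - 3(q_E) = 0.
Rearranging gives the reaction functions q_E = (87 - 3q_M)/8 and q_M = (71 - 3q_E)/9.
Substituting one into the other gives q_E = 190/21 and q_M = 307/63.

4.87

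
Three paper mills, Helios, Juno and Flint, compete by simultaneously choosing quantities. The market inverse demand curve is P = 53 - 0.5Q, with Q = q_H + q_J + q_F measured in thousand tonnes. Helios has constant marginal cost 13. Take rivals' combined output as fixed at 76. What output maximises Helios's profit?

2

With rivals' combined output fixed at 76, Helios's profit is π_H = (53 - (1/2)·76 - (1/2)q_H)q_H - (13q_H) = (15 - (1/2)q_H)q_H - (13q_H).
∂π_H/∂q_H = 2 - q_H = 0, so q_H = 2.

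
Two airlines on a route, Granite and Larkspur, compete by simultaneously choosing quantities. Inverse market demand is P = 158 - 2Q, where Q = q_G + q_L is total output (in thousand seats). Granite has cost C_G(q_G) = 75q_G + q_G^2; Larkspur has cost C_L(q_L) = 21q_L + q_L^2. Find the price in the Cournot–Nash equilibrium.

Granite's profit: π_G = (158 - 2Q)q_G - (75q_G + q_G²). Setting ∂π_G/∂q_G = 0: 83 - 6q_G - 2(q_L) = 0.
Larkspur's profit: π_L = (158 - 2Q)q_L - (21q_L + q_L²). Setting ∂π_L/∂q_L = 0: 137 - 6q_L - 2(q_G) = 0.
Rearranging gives the reaction functions q_G = (83 - 2q_L)/6 and q_L = (137 - 2q_G)/6.
Solving the pair: q_G = 7, q_L = 41/2.
Total output Q = 55/2, so price P = 158 - 2·(55/2) = 103.

103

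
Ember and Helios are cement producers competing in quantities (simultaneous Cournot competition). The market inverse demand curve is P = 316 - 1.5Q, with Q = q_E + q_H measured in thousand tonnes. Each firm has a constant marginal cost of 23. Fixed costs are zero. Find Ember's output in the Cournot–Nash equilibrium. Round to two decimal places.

65.11

A representative firm's profit is π_i = q_i(316 - 1.5Q) - 23q_i.
First-order condition (treating rivals' output as given): 293 - 3q_i - (3/2)q_j = 0.
By symmetry each firm produces the same amount; substituting q_j = q_i yields q_i = 293/(9/2) = 586/9.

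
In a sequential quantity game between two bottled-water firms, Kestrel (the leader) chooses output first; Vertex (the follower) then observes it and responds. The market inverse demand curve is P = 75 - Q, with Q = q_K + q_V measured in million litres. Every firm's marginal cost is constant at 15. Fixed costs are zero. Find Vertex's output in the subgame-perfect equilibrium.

15

The follower Vertex best-responds to any q_K: π_V = (75 - Q)q_V - 15q_V.
Follower FOC: 60 - q_K - 2q_V = 0, so q_V(q_K) = (60 - q_K)/2.
The leader anticipates this reaction. Substituting into P = 75 - Q gives P = 45 - (1/2)q_K, so π_K = (45 - (1/2)q_K)q_K - 15q_K.
The leader's first-order condition 30 - q_K = 0 yields q_K = 30.
Then q_V = (60 - 30)/2 = 15.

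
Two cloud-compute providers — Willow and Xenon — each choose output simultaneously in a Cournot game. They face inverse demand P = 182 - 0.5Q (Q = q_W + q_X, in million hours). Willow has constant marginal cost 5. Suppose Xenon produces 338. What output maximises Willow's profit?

8

With the rival's output fixed at 338, Willow's profit is π_W = (182 - (1/2)·338 - (1/2)q_W)q_W - (5q_W) = (13 - (1/2)q_W)q_W - (5q_W).
∂π_W/∂q_W = 8 - q_W = 0, so q_W = 8.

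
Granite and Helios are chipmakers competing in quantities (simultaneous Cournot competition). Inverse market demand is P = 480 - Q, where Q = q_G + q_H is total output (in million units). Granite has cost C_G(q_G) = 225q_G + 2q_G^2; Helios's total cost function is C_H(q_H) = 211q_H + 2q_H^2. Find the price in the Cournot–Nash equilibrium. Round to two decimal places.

405.14

Granite's profit: π_G = (480 - Q)q_G - (225q_G + 2q_G²). Setting ∂π_G/∂q_G = 0: 255 - 6q_G - (q_H) = 0.
Helios's first-order condition: 269 - 6q_H - (q_G) = 0.
Rearranging gives the reaction functions q_G = (255 - q_H)/6 and q_H = (269 - q_G)/6.
Substituting one into the other gives q_G = 1261/35 and q_H = 1359/35.
Total output Q = 524/7, so price P = 480 - 524/7 = 405.1429.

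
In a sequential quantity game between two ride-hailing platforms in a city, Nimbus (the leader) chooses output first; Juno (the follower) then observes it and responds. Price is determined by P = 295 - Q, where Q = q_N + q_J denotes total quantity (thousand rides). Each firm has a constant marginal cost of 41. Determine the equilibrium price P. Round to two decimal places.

The follower Juno best-responds to any q_N: π_J = (295 - Q)q_J - 41q_J.
∂π_J/∂q_J = 254 - q_N - 2q_J = 0 gives the reaction function q_J = (254 - q_N)/2.
Nimbus substitutes q_J(q_N) into its own profit: π_N = q_N(295 - q_N - (254 - q_N)/2) - 41q_N = (168 - (1/2)q_N)q_N - 41q_N.
Maximising: ∂π_N/∂q_N = 127 - q_N = 0, giving q_N = 127.
Then q_J = (254 - 127)/2 = 127/2.
Total output Q = 381/2, so price P = 295 - 381/2 = 209/2.

104.50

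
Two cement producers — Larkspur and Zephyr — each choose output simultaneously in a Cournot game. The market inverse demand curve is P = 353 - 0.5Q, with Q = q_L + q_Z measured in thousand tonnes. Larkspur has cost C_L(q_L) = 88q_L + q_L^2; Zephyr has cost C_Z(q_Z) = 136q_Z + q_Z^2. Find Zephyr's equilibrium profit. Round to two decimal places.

5267.11

Larkspur's profit: π_L = (353 - 0.5Q)q_L - (88q_L + q_L²). Setting ∂π_L/∂q_L = 0: 265 - 3q_L - (1/2)(q_Z) = 0.
Zephyr's profit: π_Z = (353 - 0.5Q)q_Z - (136q_Z + q_Z²). Setting ∂π_Z/∂q_Z = 0: 217 - 3q_Z - (1/2)(q_L) = 0.
Rearranging gives the reaction functions q_L = (265 - (1/2)q_Z)/3 and q_Z = (217 - (1/2)q_L)/3.
Solving the pair: q_L = 78.4571, q_Z = 59.2571.
Price P = 353 - (1/2)·(964/7) = 1989/7.
Zephyr's profit: (1989/7)·59.2571 - 136·59.2571 - 59.2571² = 5267.1135.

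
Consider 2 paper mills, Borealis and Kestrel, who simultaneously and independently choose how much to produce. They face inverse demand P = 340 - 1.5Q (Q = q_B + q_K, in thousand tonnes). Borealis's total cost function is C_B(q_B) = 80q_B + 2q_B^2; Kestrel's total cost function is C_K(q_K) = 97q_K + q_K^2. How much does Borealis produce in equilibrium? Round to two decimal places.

28.56

Borealis's profit: π_B = (340 - 1.5Q)q_B - (80q_B + 2q_B²). Setting ∂π_B/∂q_B = 0: 260 - 7q_B - (3/2)(q_K) = 0.
Kestrel's profit: π_K = (340 - 1.5Q)q_K - (97q_K + q_K²). Setting ∂π_K/∂q_K = 0: 243 - 5q_K - (3/2)(q_B) = 0.
So q_B = (260 - (3/2)q_K)/7 and q_K = (243 - (3/2)q_B)/5.
Substituting one into the other gives q_B = 28.5649 and q_K = 40.0305.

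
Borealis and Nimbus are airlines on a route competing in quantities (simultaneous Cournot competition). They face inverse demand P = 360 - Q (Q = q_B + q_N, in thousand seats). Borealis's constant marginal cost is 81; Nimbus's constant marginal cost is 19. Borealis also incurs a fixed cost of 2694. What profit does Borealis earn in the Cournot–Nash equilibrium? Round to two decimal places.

2538.11

Borealis's profit: π_B = (360 - Q)q_B - (81q_B). Setting ∂π_B/∂q_B = 0: 279 - 2q_B - (q_N) = 0.
Nimbus's profit: π_N = (360 - Q)q_N - (19q_N). Setting ∂π_N/∂q_N = 0: 341 - 2q_N - (q_B) = 0.
So q_B = (279 - q_N)/2 and q_N = (341 - q_B)/2.
Solving the pair: q_B = 217/3, q_N = 403/3.
Price P = 360 - 620/3 = 460/3.
Borealis's profit: (460/3 - 81)·(217/3) - 2694 = 2538.1111.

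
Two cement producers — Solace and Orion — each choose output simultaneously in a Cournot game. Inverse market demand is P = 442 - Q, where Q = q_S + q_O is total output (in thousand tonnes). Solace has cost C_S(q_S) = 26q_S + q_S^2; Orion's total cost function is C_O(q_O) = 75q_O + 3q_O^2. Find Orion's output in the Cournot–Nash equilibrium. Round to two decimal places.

33.94

Solace's profit: π_S = (442 - Q)q_S - (26q_S + q_S²). Setting ∂π_S/∂q_S = 0: 416 - 4q_S - (q_O) = 0.
Orion's first-order condition: 367 - 8q_O - (q_S) = 0.
Rearranging gives the reaction functions q_S = (416 - q_O)/4 and q_O = (367 - q_S)/8.
Solving the pair: q_S = 95.5161, q_O = 1052/31.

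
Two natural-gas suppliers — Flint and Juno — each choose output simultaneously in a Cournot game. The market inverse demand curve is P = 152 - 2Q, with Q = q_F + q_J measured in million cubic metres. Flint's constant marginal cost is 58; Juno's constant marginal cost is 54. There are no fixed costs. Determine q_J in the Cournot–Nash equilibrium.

Flint's profit: π_F = (152 - 2Q)q_F - (58q_F). Setting ∂π_F/∂q_F = 0: 94 - 4q_F - 2(q_J) = 0.
Juno's profit: π_J = (152 - 2Q)q_J - (54q_J). Setting ∂π_J/∂q_J = 0: 98 - 4q_J - 2(q_F) = 0.
So q_F = (94 - 2q_J)/4 and q_J = (98 - 2q_F)/4.
Solving the pair: q_F = 15, q_J = 17.

17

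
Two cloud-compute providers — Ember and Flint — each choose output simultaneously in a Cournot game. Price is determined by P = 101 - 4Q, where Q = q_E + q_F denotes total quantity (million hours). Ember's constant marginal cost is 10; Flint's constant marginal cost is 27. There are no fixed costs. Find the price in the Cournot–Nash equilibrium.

Ember's profit: π_E = (101 - 4Q)q_E - (10q_E). Setting ∂π_E/∂q_E = 0: 91 - 8q_E - 4(q_F) = 0.
Flint's first-order condition: 74 - 8q_F - 4(q_E) = 0.
Best responses: q_E = (91 - 4q_F)/8, q_F = (74 - 4q_E)/8.
Substituting one into the other gives q_E = 9 and q_F = 19/4.
Total output Q = 55/4, so price P = 101 - 4·(55/4) = 46.

46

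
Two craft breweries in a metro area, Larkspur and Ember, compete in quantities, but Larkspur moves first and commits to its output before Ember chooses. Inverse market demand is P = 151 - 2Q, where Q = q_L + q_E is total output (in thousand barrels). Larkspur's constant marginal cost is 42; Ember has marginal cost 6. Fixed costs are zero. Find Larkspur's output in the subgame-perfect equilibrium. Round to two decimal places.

18.25

Solve by backward induction. Given q_L, the follower Ember maximises π_E = (151 - 2q_L - 2q_E)q_E - 6q_E.
Follower FOC: 145 - 2q_L - 4q_E = 0, so q_E(q_L) = (145 - 2q_L)/4.
The leader anticipates this reaction. Substituting into P = 151 - 2Q gives P = 157/2 - q_L, so π_L = (157/2 - q_L)q_L - 42q_L.
Maximising: ∂π_L/∂q_L = 73/2 - 2q_L = 0, giving q_L = 73/4.
Then q_E = (145 - 2·(73/4))/4 = 217/8.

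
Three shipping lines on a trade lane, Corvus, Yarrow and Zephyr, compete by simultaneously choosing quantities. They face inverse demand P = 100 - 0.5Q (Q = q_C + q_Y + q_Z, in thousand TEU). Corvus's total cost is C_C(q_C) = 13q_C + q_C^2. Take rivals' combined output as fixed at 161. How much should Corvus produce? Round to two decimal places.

2.17

With rivals' combined output fixed at 161, Corvus's profit is π_C = (100 - (1/2)·161 - (1/2)q_C)q_C - (13q_C + q_C²) = (39/2 - (1/2)q_C)q_C - (13q_C + q_C²).
∂π_C/∂q_C = 13/2 - 3q_C = 0, so q_C = 13/6.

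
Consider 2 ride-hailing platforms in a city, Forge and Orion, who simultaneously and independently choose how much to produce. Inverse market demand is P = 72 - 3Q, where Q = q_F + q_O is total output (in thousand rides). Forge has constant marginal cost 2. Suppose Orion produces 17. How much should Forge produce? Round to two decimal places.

3.17

With the rival's output fixed at 17, Forge's profit is π_F = (72 - 3·17 - 3q_F)q_F - (2q_F) = (21 - 3q_F)q_F - (2q_F).
∂π_F/∂q_F = 19 - 6q_F = 0, so q_F = 19/6.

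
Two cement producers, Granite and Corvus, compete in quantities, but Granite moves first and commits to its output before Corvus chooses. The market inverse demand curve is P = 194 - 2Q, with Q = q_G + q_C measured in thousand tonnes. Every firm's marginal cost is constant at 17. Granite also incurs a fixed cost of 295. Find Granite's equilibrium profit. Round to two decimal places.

The follower Corvus best-responds to any q_G: π_C = (194 - 2Q)q_C - 17q_C.
Setting the follower's marginal profit to zero, 177 - 2q_G - 4q_C = 0, i.e. q_C = (177 - 2q_G)/4.
Granite substitutes q_C(q_G) into its own profit: π_G = q_G(194 - 2q_G - (177 - 2q_G)/2) - 17q_G = (211/2 - q_G)q_G - 17q_G.
Leader FOC: 177/2 - 2q_G = 0, so q_G = 177/4.
Then q_C = (177 - 2·(177/4))/4 = 177/8.
Price P = 194 - 2·(531/8) = 245/4.
Granite's profit: (245/4 - 17)·(177/4) - 295 = 1663.0625.

1663.06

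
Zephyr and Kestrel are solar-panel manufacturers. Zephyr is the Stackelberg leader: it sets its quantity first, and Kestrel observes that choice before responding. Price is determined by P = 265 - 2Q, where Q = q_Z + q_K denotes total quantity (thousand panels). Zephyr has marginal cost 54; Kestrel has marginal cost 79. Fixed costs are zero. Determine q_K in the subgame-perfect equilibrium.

Solve by backward induction. Given q_Z, the follower Kestrel maximises π_K = (265 - 2q_Z - 2q_K)q_K - 79q_K.
Setting the follower's marginal profit to zero, 186 - 2q_Z - 4q_K = 0, i.e. q_K = (186 - 2q_Z)/4.
Zephyr substitutes q_K(q_Z) into its own profit: π_Z = q_Z(265 - 2q_Z - (186 - 2q_Z)/2) - 54q_Z = (172 - q_Z)q_Z - 54q_Z.
Maximising: ∂π_Z/∂q_Z = 118 - 2q_Z = 0, giving q_Z = 59.
Then q_K = (186 - 2·59)/4 = 17.

17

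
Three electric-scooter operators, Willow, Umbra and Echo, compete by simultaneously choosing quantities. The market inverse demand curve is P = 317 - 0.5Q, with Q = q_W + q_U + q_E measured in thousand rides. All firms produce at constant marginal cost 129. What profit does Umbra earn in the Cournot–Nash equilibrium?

Each firm earns π_i = (317 - 0.5Q)q_i - 129q_i.
Setting ∂π_i/∂q_i = 0 with rivals' quantities fixed: 188 - q_i - (1/2)·Σ_{j≠i} q_j = 0.
By symmetry each firm produces the same amount; substituting Σ_{j≠i} q_j = 2q_i yields q_i = 188/2 = 94.
Price P = 317 - (1/2)·282 = 176.
Umbra's profit: (176 - 129)·94 = 4418.

4418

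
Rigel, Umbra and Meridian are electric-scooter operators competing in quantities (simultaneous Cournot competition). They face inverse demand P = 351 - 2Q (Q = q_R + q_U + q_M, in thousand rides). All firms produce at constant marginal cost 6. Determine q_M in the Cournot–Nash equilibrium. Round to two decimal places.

43.13

A representative firm's profit is π_i = q_i(351 - 2Q) - 6q_i.
Setting ∂π_i/∂q_i = 0 with rivals' quantities fixed: 345 - 4q_i - 2·Σ_{j≠i} q_j = 0.
By symmetry each firm produces the same amount; substituting Σ_{j≠i} q_j = 2q_i yields q_i = 345/8.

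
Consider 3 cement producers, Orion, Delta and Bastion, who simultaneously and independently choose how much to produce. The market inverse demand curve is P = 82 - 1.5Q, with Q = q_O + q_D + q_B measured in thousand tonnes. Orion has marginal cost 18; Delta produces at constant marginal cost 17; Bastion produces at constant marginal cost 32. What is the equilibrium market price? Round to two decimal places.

Orion's profit: π_O = (82 - 1.5Q)q_O - (18q_O). Setting ∂π_O/∂q_O = 0: 64 - 3q_O - (3/2)(q_D + q_B) = 0.
Delta's profit: π_D = (82 - 1.5Q)q_D - (17q_D). Setting ∂π_D/∂q_D = 0: 65 - 3q_D - (3/2)(q_O + q_B) = 0.
Bastion's first-order condition: 50 - 3q_B - (3/2)(q_O + q_D) = 0.
Summing all 3 equations gives 179 − 6Q = 0, hence Q = 179/6.
Back-substituting: q_O = (64 − 179/4)/(3/2) = 77/6, q_D = (65 − 179/4)/(3/2) = 27/2, q_B = (50 − 179/4)/(3/2) = 7/2.
Total output Q = 179/6, so price P = 82 - (3/2)·(179/6) = 149/4.

37.25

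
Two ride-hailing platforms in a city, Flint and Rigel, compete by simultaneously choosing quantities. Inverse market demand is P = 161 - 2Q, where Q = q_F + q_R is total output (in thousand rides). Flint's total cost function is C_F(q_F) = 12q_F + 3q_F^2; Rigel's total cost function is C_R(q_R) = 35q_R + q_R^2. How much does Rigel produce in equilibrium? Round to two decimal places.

Flint's profit: π_F = (161 - 2Q)q_F - (12q_F + 3q_F²). Setting ∂π_F/∂q_F = 0: 149 - 10q_F - 2(q_R) = 0.
Rigel's first-order condition: 126 - 6q_R - 2(q_F) = 0.
So q_F = (149 - 2q_R)/10 and q_R = (126 - 2q_F)/6.
Substituting one into the other gives q_F = 321/28 and q_R = 481/28.

17.18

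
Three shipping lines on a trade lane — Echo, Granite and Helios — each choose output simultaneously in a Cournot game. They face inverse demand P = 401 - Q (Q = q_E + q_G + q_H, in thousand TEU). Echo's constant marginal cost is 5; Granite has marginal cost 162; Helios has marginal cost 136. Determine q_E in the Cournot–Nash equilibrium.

Echo's profit: π_E = (401 - Q)q_E - (5q_E). Setting ∂π_E/∂q_E = 0: 396 - 2q_E - (q_G + q_H) = 0.
Granite's first-order condition: 239 - 2q_G - (q_E + q_H) = 0.
Helios's profit: π_H = (401 - Q)q_H - (136q_H). Setting ∂π_H/∂q_H = 0: 265 - 2q_H - (q_E + q_G) = 0.
Adding the 3 conditions: 900 − 2Q − 2Q = 0, i.e. Q = 225.
Back-substituting: q_E = (396 − 225) = 171, q_G = (239 − 225) = 14, q_H = (265 − 225) = 40.

171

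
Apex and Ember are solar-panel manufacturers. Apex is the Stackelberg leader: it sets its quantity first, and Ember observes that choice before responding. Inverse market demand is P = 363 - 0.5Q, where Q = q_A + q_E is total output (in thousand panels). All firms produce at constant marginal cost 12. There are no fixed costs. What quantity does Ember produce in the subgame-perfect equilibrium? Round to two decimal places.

175.50

Solve by backward induction. Given q_A, the follower Ember maximises π_E = (363 - (1/2)q_A - (1/2)q_E)q_E - 12q_E.
Setting the follower's marginal profit to zero, 351 - (1/2)q_A - q_E = 0, i.e. q_E = (351 - (1/2)q_A).
Apex substitutes q_E(q_A) into its own profit: π_A = q_A(363 - (1/2)q_A - (351 - (1/2)q_A)/2) - 12q_A = (375/2 - (1/4)q_A)q_A - 12q_A.
Maximising: ∂π_A/∂q_A = 351/2 - (1/2)q_A = 0, giving q_A = 351.
Then q_E = (351 - (1/2)·351) = 351/2.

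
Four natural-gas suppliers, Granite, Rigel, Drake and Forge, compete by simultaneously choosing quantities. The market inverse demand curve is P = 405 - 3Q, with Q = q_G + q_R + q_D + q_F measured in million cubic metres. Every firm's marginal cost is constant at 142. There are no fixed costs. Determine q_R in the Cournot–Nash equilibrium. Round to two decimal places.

A representative firm's profit is π_i = q_i(405 - 3Q) - 142q_i.
Setting ∂π_i/∂q_i = 0 with rivals' quantities fixed: 263 - 6q_i - 3·Σ_{j≠i} q_j = 0.
With identical firms every q_j equals q_i, so Σ_{j≠i} q_j = 3q_i and 263 = 15q_i, giving q_i = 263/15.

17.53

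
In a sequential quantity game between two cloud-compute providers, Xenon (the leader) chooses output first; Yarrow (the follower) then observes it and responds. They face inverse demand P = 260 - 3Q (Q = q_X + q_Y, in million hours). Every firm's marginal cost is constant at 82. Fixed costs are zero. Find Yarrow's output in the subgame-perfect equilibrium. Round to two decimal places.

14.83

The follower Yarrow best-responds to any q_X: π_Y = (260 - 3Q)q_Y - 82q_Y.
∂π_Y/∂q_Y = 178 - 3q_X - 6q_Y = 0 gives the reaction function q_Y = (178 - 3q_X)/6.
The leader anticipates this reaction. Substituting into P = 260 - 3Q gives P = 171 - (3/2)q_X, so π_X = (171 - (3/2)q_X)q_X - 82q_X.
Maximising: ∂π_X/∂q_X = 89 - 3q_X = 0, giving q_X = 89/3.
Then q_Y = (178 - 3·(89/3))/6 = 89/6.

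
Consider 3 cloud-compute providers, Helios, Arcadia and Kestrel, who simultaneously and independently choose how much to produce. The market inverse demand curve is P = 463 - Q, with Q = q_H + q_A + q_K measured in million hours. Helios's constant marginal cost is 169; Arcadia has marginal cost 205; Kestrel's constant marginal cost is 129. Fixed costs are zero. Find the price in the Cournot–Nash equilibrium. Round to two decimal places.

241.50

Helios's profit: π_H = (463 - Q)q_H - (169q_H). Setting ∂π_H/∂q_H = 0: 294 - 2q_H - (q_A + q_K) = 0.
Arcadia's first-order condition: 258 - 2q_A - (q_H + q_K) = 0.
Kestrel's first-order condition: 334 - 2q_K - (q_H + q_A) = 0.
Adding the 3 conditions: 886 − 2Q − 2Q = 0, i.e. Q = 443/2.
Back-substituting: q_H = (294 − 443/2) = 145/2, q_A = (258 − 443/2) = 73/2, q_K = (334 − 443/2) = 225/2.
Total output Q = 443/2, so price P = 463 - 443/2 = 483/2.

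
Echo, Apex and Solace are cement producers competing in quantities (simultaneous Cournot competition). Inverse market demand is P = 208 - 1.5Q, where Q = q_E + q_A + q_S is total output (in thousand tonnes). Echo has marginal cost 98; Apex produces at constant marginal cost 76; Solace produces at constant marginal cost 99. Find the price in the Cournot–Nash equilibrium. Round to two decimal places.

Echo's profit: π_E = (208 - 1.5Q)q_E - (98q_E). Setting ∂π_E/∂q_E = 0: 110 - 3q_E - (3/2)(q_A + q_S) = 0.
Apex's first-order condition: 132 - 3q_A - (3/2)(q_E + q_S) = 0.
Solace's first-order condition: 109 - 3q_S - (3/2)(q_E + q_A) = 0.
Adding the 3 first-order conditions: 351 − 6Q = 0, so Q = 117/2.
Back-substituting: q_E = (110 − 351/4)/(3/2) = 89/6, q_A = (132 − 351/4)/(3/2) = 59/2, q_S = (109 − 351/4)/(3/2) = 85/6.
Total output Q = 117/2, so price P = 208 - (3/2)·(117/2) = 481/4.

120.25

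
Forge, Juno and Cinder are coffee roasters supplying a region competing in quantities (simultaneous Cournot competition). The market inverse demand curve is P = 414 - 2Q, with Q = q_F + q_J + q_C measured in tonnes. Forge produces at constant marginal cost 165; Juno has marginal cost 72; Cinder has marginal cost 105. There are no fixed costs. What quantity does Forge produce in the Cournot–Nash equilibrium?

12

Forge's profit: π_F = (414 - 2Q)q_F - (165q_F). Setting ∂π_F/∂q_F = 0: 249 - 4q_F - 2(q_J + q_C) = 0.
Juno's profit: π_J = (414 - 2Q)q_J - (72q_J). Setting ∂π_J/∂q_J = 0: 342 - 4q_J - 2(q_F + q_C) = 0.
Cinder's first-order condition: 309 - 4q_C - 2(q_F + q_J) = 0.
Adding the 3 conditions: 900 − 4Q − 4Q = 0, i.e. Q = 225/2.
Back-substituting: q_F = (249 − 225)/2 = 12, q_J = (342 − 225)/2 = 117/2, q_C = (309 − 225)/2 = 42.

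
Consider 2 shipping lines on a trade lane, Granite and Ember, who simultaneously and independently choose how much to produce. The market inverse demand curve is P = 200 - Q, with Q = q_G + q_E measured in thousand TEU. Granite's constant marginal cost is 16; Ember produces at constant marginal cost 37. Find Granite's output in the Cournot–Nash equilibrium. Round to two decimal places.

Granite's profit: π_G = (200 - Q)q_G - (16q_G). Setting ∂π_G/∂q_G = 0: 184 - 2q_G - (q_E) = 0.
Ember's first-order condition: 163 - 2q_E - (q_G) = 0.
Best responses: q_G = (184 - q_E)/2, q_E = (163 - q_G)/2.
Solving the pair: q_G = 205/3, q_E = 142/3.

68.33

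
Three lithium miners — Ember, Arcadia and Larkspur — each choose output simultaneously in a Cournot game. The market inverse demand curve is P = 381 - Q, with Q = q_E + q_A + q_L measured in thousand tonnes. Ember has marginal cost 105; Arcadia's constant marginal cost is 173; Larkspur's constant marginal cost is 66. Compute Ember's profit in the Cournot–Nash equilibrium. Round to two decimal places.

Ember's profit: π_E = (381 - Q)q_E - (105q_E). Setting ∂π_E/∂q_E = 0: 276 - 2q_E - (q_A + q_L) = 0.
Arcadia's profit: π_A = (381 - Q)q_A - (173q_A). Setting ∂π_A/∂q_A = 0: 208 - 2q_A - (q_E + q_L) = 0.
Larkspur's first-order condition: 315 - 2q_L - (q_E + q_A) = 0.
Adding the 3 conditions: 799 − 2Q − 2Q = 0, i.e. Q = 799/4.
Back-substituting: q_E = (276 − 799/4) = 305/4, q_A = (208 − 799/4) = 33/4, q_L = (315 − 799/4) = 461/4.
Price P = 381 - 799/4 = 725/4.
Ember's profit: (725/4 - 105)·(305/4) = 5814.0625.

5814.06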